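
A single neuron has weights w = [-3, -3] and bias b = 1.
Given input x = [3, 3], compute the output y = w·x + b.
y = -17

y = (-3)(3) + (-3)(3) + 1 = -17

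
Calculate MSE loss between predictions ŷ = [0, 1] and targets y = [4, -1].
MSE = 10

MSE = (1/2)((0-4)² + (1--1)²) = (1/2)(16 + 4) = 10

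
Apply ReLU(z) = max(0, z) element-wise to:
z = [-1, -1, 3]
h = [0, 0, 3]

ReLU applied element-wise: max(0,-1)=0, max(0,-1)=0, max(0,3)=3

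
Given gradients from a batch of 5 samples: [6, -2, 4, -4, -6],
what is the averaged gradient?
Average gradient = -0.4

Average = (1/5)(6 + -2 + 4 + -4 + -6) = -2/5 = -0.4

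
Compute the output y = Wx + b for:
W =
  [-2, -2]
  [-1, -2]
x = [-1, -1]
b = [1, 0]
y = [5, 3]

Wx = [-2×-1 + -2×-1, -1×-1 + -2×-1]
   = [4, 3]
y = Wx + b = [4 + 1, 3 + 0] = [5, 3]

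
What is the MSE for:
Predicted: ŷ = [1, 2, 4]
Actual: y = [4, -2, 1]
MSE = 11.33

MSE = (1/3)((1-4)² + (2--2)² + (4-1)²) = (1/3)(9 + 16 + 9) = 11.33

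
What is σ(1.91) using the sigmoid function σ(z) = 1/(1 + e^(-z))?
0.871

sigmoid(1.91) = 1/(1 + e^(-1.91)) = 1/(1 + 0.1481) = 0.871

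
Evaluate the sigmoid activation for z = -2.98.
0.04834

sigmoid(-2.98) = 1/(1 + e^(2.98)) = 1/(1 + 19.69) = 0.04834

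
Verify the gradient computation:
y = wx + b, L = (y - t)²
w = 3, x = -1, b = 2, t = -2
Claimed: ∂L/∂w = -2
Correct

y = (3)(-1) + 2 = -1
∂L/∂y = 2(y - t) = 2(-1 - -2) = 2
∂y/∂w = x = -1
∂L/∂w = 2 × -1 = -2

Claimed value: -2
Correct: The correct gradient is -2.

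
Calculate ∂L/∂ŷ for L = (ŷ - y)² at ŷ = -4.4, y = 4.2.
∂L/∂ŷ = -17.2

∂L/∂ŷ = 2(ŷ - y) = 2(-4.4 - 4.2) = 2(-8.6) = -17.2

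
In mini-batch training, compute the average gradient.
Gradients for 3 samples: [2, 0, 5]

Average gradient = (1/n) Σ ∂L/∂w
Average gradient = 2.333

Average = (1/3)(2 + 0 + 5) = 7/3 = 2.333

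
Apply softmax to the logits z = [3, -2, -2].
p = [0.9867, 0.0066, 0.0066]

exp(z) = [20.09, 0.1353, 0.1353]
Sum = 20.36
p = [0.9867, 0.0066, 0.0066]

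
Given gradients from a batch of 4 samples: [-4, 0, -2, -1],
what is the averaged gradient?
Average gradient = -1.75

Average = (1/4)(-4 + 0 + -2 + -1) = -7/4 = -1.75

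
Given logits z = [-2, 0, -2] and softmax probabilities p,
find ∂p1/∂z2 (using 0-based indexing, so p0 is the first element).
∂p1/∂z2 = -0.08382

p = softmax(z) = [0.1065, 0.787, 0.1065]
p1 = 0.787, p2 = 0.1065

∂p1/∂z2 = -p1 × p2 = -0.787 × 0.1065 = -0.08382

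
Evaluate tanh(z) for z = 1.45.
0.8957

tanh(1.45) = (e^(1.45) - e^(-1.45))/(e^(1.45) + e^(-1.45)) = 0.8957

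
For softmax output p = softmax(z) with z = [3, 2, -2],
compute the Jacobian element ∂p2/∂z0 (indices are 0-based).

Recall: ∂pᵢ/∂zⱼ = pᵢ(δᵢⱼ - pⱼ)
∂p2/∂z0 = -0.003566

p = softmax(z) = [0.7275, 0.2676, 0.004902]
p2 = 0.004902, p0 = 0.7275

∂p2/∂z0 = -p2 × p0 = -0.004902 × 0.7275 = -0.003566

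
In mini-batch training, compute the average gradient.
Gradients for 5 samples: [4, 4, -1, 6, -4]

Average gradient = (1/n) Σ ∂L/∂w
Average gradient = 1.8

Average = (1/5)(4 + 4 + -1 + 6 + -4) = 9/5 = 1.8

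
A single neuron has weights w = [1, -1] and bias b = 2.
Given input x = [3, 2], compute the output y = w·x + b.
y = 3

y = (1)(3) + (-1)(2) + 2 = 3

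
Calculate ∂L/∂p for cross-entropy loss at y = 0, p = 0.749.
∂L/∂p = 3.984

∂L/∂p = -y/p + (1-y)/(1-p) = 0 + 1/0.251 = 3.984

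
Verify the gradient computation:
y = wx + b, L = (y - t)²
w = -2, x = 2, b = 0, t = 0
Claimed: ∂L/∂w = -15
Incorrect

y = (-2)(2) + 0 = -4
∂L/∂y = 2(y - t) = 2(-4 - 0) = -8
∂y/∂w = x = 2
∂L/∂w = -8 × 2 = -16

Claimed value: -15
Incorrect: The correct gradient is -16.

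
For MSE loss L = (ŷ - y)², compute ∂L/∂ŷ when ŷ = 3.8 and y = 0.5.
∂L/∂ŷ = 6.6

∂L/∂ŷ = 2(ŷ - y) = 2(3.8 - 0.5) = 2(3.3) = 6.6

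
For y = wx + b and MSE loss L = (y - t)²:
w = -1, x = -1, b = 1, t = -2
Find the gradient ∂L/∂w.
∂L/∂w = -8

y = wx + b = (-1)(-1) + 1 = 2
∂L/∂y = 2(y - t) = 2(2 - -2) = 8
∂y/∂w = x = -1
∂L/∂w = ∂L/∂y · ∂y/∂w = 8 × -1 = -8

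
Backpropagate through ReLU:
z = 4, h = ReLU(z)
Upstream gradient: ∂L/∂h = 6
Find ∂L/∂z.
∂L/∂z = 6

h = ReLU(4) = 4
Since z > 0: ∂h/∂z = 1
∂L/∂z = ∂L/∂h · ∂h/∂z = 6 × 1 = 6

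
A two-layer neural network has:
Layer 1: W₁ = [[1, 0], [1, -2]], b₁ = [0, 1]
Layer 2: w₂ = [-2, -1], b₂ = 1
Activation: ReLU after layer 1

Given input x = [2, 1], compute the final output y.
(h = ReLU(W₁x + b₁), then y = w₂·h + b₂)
y = -4

Layer 1 pre-activation: z₁ = [2, 1]
After ReLU: h = [2, 1]
Layer 2 output: y = -2×2 + -1×1 + 1 = -4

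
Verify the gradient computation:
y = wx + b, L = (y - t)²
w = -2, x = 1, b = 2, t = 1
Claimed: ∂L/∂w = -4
Incorrect

y = (-2)(1) + 2 = 0
∂L/∂y = 2(y - t) = 2(0 - 1) = -2
∂y/∂w = x = 1
∂L/∂w = -2 × 1 = -2

Claimed value: -4
Incorrect: The correct gradient is -2.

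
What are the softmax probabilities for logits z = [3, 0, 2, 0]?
p = [0.6815, 0.0339, 0.2507, 0.0339]

exp(z) = [20.09, 1, 7.389, 1]
Sum = 29.47
p = [0.6815, 0.0339, 0.2507, 0.0339]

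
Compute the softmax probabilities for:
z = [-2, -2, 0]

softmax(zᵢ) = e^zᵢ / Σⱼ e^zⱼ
p = [0.1065, 0.1065, 0.787]

exp(z) = [0.1353, 0.1353, 1]
Sum = 1.271
p = [0.1065, 0.1065, 0.787]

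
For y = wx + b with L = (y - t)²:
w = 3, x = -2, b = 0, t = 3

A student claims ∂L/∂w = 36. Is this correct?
Correct

y = (3)(-2) + 0 = -6
∂L/∂y = 2(y - t) = 2(-6 - 3) = -18
∂y/∂w = x = -2
∂L/∂w = -18 × -2 = 36

Claimed value: 36
Correct: The correct gradient is 36.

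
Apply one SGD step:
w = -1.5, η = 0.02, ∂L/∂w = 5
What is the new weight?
w_new = -1.6

w_new = w - η·∂L/∂w = -1.5 - 0.02×(5) = -1.5 - (0.1) = -1.6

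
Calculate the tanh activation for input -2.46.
-0.9855

tanh(-2.46) = (e^(-2.46) - e^(2.46))/(e^(-2.46) + e^(2.46)) = -0.9855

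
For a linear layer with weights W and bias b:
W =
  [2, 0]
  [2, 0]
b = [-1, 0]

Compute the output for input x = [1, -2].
y = [1, 2]

Wx = [2×1 + 0×-2, 2×1 + 0×-2]
   = [2, 2]
y = Wx + b = [2 + -1, 2 + 0] = [1, 2]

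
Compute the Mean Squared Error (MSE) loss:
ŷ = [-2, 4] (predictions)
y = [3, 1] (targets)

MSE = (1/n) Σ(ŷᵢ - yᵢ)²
MSE = 17

MSE = (1/2)((-2-3)² + (4-1)²) = (1/2)(25 + 9) = 17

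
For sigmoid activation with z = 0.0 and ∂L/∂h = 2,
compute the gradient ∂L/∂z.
∂L/∂z = 0.5

σ(0.0) = 0.5
σ'(0.0) = σ(0.0)(1 - σ(0.0)) = 0.5 × 0.5 = 0.25
∂L/∂z = ∂L/∂h · σ'(z) = 2 × 0.25 = 0.5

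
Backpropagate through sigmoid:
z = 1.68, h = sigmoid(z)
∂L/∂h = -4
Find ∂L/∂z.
∂L/∂z = -0.5297

σ(1.68) = 0.8429
σ'(1.68) = σ(1.68)(1 - σ(1.68)) = 0.8429 × 0.1571 = 0.1324
∂L/∂z = ∂L/∂h · σ'(z) = -4 × 0.1324 = -0.5297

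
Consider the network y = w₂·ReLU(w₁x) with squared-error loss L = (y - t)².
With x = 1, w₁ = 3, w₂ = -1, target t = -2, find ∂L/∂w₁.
∂L/∂w₁ = 2

Forward pass:
z = w₁x = 3×1 = 3
h = ReLU(3) = 3
y = w₂h = -1×3 = -3

Backward pass:
∂L/∂y = 2(y - t) = 2(-3 - -2) = -2
∂y/∂h = w₂ = -1
∂h/∂z = 1 (ReLU derivative)
∂z/∂w₁ = x = 1

∂L/∂w₁ = -2 × -1 × 1 × 1 = 2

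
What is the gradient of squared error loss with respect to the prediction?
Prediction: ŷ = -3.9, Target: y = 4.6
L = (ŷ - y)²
∂L/∂ŷ = -17.0

∂L/∂ŷ = 2(ŷ - y) = 2(-3.9 - 4.6) = 2(-8.5) = -17.0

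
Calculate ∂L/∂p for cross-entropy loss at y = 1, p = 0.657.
∂L/∂p = -1.522

∂L/∂p = -y/p + (1-y)/(1-p) = -1/0.657 + 0 = -1.522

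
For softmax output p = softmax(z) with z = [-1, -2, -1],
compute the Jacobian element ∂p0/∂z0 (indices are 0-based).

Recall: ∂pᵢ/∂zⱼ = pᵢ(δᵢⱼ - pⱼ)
∂p0/∂z0 = 0.244

p = softmax(z) = [0.4223, 0.1554, 0.4223]
p0 = 0.4223

∂p0/∂z0 = p0(1 - p0) = 0.4223 × (1 - 0.4223) = 0.244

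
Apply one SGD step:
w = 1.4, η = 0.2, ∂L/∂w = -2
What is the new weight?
w_new = 1.8

w_new = w - η·∂L/∂w = 1.4 - 0.2×(-2) = 1.4 - (-0.4) = 1.8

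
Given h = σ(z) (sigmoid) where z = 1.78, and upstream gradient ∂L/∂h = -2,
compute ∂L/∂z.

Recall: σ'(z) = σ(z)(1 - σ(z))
∂L/∂z = -0.247

σ(1.78) = 0.8557
σ'(1.78) = σ(1.78)(1 - σ(1.78)) = 0.8557 × 0.1443 = 0.1235
∂L/∂z = ∂L/∂h · σ'(z) = -2 × 0.1235 = -0.247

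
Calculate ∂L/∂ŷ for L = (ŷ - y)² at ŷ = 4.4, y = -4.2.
∂L/∂ŷ = 17.2

∂L/∂ŷ = 2(ŷ - y) = 2(4.4 - -4.2) = 2(8.6) = 17.2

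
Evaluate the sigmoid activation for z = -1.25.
0.2227

sigmoid(-1.25) = 1/(1 + e^(1.25)) = 1/(1 + 3.49) = 0.2227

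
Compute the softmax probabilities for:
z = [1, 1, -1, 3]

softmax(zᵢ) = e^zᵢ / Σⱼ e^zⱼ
p = [0.105, 0.105, 0.0142, 0.7758]

exp(z) = [2.718, 2.718, 0.3679, 20.09]
Sum = 25.89
p = [0.105, 0.105, 0.0142, 0.7758]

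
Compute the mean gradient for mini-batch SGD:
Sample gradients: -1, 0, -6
Average gradient = -2.333

Average = (1/3)(-1 + 0 + -6) = -7/3 = -2.333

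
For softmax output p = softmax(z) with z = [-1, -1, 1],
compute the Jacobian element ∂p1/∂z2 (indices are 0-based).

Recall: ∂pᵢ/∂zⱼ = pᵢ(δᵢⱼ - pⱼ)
∂p1/∂z2 = -0.08382

p = softmax(z) = [0.1065, 0.1065, 0.787]
p1 = 0.1065, p2 = 0.787

∂p1/∂z2 = -p1 × p2 = -0.1065 × 0.787 = -0.08382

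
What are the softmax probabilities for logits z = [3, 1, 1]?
p = [0.787, 0.1065, 0.1065]

exp(z) = [20.09, 2.718, 2.718]
Sum = 25.52
p = [0.787, 0.1065, 0.1065]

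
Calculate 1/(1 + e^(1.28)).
0.2176

sigmoid(-1.28) = 1/(1 + e^(1.28)) = 1/(1 + 3.597) = 0.2176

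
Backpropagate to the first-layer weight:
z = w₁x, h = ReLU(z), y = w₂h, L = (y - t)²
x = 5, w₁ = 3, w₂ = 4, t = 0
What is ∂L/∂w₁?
∂L/∂w₁ = 2400

Forward pass:
z = w₁x = 3×5 = 15
h = ReLU(15) = 15
y = w₂h = 4×15 = 60

Backward pass:
∂L/∂y = 2(y - t) = 2(60 - 0) = 120
∂y/∂h = w₂ = 4
∂h/∂z = 1 (ReLU derivative)
∂z/∂w₁ = x = 5

∂L/∂w₁ = 120 × 4 × 1 × 5 = 2400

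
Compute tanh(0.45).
0.4219

tanh(0.45) = (e^(0.45) - e^(-0.45))/(e^(0.45) + e^(-0.45)) = 0.4219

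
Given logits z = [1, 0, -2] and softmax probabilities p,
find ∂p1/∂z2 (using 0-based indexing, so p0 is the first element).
∂p1/∂z2 = -0.009113

p = softmax(z) = [0.7054, 0.2595, 0.03512]
p1 = 0.2595, p2 = 0.03512

∂p1/∂z2 = -p1 × p2 = -0.2595 × 0.03512 = -0.009113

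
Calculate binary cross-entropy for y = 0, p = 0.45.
L = 0.5978

L = -0·log(0.45) - 1·log(0.55) = -log(0.55) = 0.5978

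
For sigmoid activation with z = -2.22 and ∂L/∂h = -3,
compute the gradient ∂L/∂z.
∂L/∂z = -0.2651

σ(-2.22) = 0.09797
σ'(-2.22) = σ(-2.22)(1 - σ(-2.22)) = 0.09797 × 0.902 = 0.08837
∂L/∂z = ∂L/∂h · σ'(z) = -3 × 0.08837 = -0.2651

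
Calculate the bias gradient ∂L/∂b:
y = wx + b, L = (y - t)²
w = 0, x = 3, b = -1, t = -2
∂L/∂b = 2

y = wx + b = (0)(3) + -1 = -1
∂L/∂y = 2(y - t) = 2(-1 - -2) = 2
∂y/∂b = 1
∂L/∂b = ∂L/∂y · ∂y/∂b = 2 × 1 = 2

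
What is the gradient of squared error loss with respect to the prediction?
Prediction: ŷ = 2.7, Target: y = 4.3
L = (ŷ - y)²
∂L/∂ŷ = -3.2

∂L/∂ŷ = 2(ŷ - y) = 2(2.7 - 4.3) = 2(-1.6) = -3.2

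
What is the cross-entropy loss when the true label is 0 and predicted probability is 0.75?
L = 1.386

L = -0·log(0.75) - 1·log(0.25) = -log(0.25) = 1.386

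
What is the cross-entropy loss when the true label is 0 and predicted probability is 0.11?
L = 0.1165

L = -0·log(0.11) - 1·log(0.89) = -log(0.89) = 0.1165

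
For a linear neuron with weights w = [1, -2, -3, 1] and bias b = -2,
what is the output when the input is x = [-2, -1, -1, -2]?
y = -1

y = (1)(-2) + (-2)(-1) + (-3)(-1) + (1)(-2) + -2 = -1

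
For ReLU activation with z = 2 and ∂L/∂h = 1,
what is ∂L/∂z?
∂L/∂z = 1

h = ReLU(2) = 2
Since z > 0: ∂h/∂z = 1
∂L/∂z = ∂L/∂h · ∂h/∂z = 1 × 1 = 1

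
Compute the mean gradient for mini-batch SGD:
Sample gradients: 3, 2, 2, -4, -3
Average gradient = 0

Average = (1/5)(3 + 2 + 2 + -4 + -3) = 0/5 = 0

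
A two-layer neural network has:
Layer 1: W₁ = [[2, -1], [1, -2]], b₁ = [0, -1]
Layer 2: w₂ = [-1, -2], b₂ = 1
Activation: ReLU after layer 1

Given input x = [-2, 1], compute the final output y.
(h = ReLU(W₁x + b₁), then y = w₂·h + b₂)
y = 1

Layer 1 pre-activation: z₁ = [-5, -5]
After ReLU: h = [0, 0]
Layer 2 output: y = -1×0 + -2×0 + 1 = 1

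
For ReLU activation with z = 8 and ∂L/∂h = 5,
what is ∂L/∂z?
∂L/∂z = 5

h = ReLU(8) = 8
Since z > 0: ∂h/∂z = 1
∂L/∂z = ∂L/∂h · ∂h/∂z = 5 × 1 = 5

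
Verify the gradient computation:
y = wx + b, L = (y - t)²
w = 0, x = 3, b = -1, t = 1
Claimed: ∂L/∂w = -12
Correct

y = (0)(3) + -1 = -1
∂L/∂y = 2(y - t) = 2(-1 - 1) = -4
∂y/∂w = x = 3
∂L/∂w = -4 × 3 = -12

Claimed value: -12
Correct: The correct gradient is -12.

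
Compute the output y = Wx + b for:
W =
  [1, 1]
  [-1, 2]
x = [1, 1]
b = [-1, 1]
y = [1, 2]

Wx = [1×1 + 1×1, -1×1 + 2×1]
   = [2, 1]
y = Wx + b = [2 + -1, 1 + 1] = [1, 2]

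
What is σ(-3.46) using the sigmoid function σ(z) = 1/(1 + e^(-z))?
0.03047

sigmoid(-3.46) = 1/(1 + e^(3.46)) = 1/(1 + 31.82) = 0.03047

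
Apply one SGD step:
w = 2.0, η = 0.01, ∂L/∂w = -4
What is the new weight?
w_new = 2.04

w_new = w - η·∂L/∂w = 2.0 - 0.01×(-4) = 2.0 - (-0.04) = 2.04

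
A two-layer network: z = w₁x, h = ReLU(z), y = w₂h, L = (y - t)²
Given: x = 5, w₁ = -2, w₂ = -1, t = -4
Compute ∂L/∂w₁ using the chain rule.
∂L/∂w₁ = 0

Forward pass:
z = w₁x = -2×5 = -10
h = ReLU(-10) = 0
y = w₂h = -1×0 = 0

Backward pass:
∂L/∂y = 2(y - t) = 2(0 - -4) = 8
∂y/∂h = w₂ = -1
∂h/∂z = 0 (ReLU derivative)
∂z/∂w₁ = x = 5

∂L/∂w₁ = 8 × -1 × 0 × 5 = 0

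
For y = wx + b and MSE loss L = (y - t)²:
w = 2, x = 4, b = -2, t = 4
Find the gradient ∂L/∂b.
∂L/∂b = 4

y = wx + b = (2)(4) + -2 = 6
∂L/∂y = 2(y - t) = 2(6 - 4) = 4
∂y/∂b = 1
∂L/∂b = ∂L/∂y · ∂y/∂b = 4 × 1 = 4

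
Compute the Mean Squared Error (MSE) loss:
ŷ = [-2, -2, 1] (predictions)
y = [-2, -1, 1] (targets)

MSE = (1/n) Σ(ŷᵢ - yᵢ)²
MSE = 0.3333

MSE = (1/3)((-2--2)² + (-2--1)² + (1-1)²) = (1/3)(0 + 1 + 0) = 0.3333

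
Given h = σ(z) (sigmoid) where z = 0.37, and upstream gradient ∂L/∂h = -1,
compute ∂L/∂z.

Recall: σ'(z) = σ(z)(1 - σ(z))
∂L/∂z = -0.2416

σ(0.37) = 0.5915
σ'(0.37) = σ(0.37)(1 - σ(0.37)) = 0.5915 × 0.4085 = 0.2416
∂L/∂z = ∂L/∂h · σ'(z) = -1 × 0.2416 = -0.2416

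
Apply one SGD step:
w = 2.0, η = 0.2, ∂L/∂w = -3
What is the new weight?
w_new = 2.6

w_new = w - η·∂L/∂w = 2.0 - 0.2×(-3) = 2.0 - (-0.6) = 2.6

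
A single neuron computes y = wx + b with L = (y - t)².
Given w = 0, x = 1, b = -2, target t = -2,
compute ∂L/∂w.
∂L/∂w = 0

y = wx + b = (0)(1) + -2 = -2
∂L/∂y = 2(y - t) = 2(-2 - -2) = 0
∂y/∂w = x = 1
∂L/∂w = ∂L/∂y · ∂y/∂w = 0 × 1 = 0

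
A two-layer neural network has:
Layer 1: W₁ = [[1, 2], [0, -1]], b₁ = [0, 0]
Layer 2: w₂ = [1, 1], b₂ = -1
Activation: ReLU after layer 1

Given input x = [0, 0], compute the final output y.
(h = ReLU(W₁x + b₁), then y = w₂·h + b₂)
y = -1

Layer 1 pre-activation: z₁ = [0, 0]
After ReLU: h = [0, 0]
Layer 2 output: y = 1×0 + 1×0 + -1 = -1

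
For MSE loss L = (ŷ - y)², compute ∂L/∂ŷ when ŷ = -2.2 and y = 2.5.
∂L/∂ŷ = -9.4

∂L/∂ŷ = 2(ŷ - y) = 2(-2.2 - 2.5) = 2(-4.7) = -9.4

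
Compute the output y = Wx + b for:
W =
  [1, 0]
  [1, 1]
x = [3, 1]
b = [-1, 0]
y = [2, 4]

Wx = [1×3 + 0×1, 1×3 + 1×1]
   = [3, 4]
y = Wx + b = [3 + -1, 4 + 0] = [2, 4]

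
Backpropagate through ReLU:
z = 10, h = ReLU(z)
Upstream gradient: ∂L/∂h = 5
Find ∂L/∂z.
∂L/∂z = 5

h = ReLU(10) = 10
Since z > 0: ∂h/∂z = 1
∂L/∂z = ∂L/∂h · ∂h/∂z = 5 × 1 = 5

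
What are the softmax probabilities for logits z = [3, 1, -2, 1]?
p = [0.7828, 0.1059, 0.0053, 0.1059]

exp(z) = [20.09, 2.718, 0.1353, 2.718]
Sum = 25.66
p = [0.7828, 0.1059, 0.0053, 0.1059]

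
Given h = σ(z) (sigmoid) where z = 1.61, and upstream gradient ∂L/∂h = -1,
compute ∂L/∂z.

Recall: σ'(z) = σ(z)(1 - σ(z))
∂L/∂z = -0.1388

σ(1.61) = 0.8334
σ'(1.61) = σ(1.61)(1 - σ(1.61)) = 0.8334 × 0.1666 = 0.1388
∂L/∂z = ∂L/∂h · σ'(z) = -1 × 0.1388 = -0.1388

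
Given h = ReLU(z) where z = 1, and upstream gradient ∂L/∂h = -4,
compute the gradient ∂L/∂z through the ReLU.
∂L/∂z = -4

h = ReLU(1) = 1
Since z > 0: ∂h/∂z = 1
∂L/∂z = ∂L/∂h · ∂h/∂z = -4 × 1 = -4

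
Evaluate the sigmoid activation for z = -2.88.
0.05315

sigmoid(-2.88) = 1/(1 + e^(2.88)) = 1/(1 + 17.81) = 0.05315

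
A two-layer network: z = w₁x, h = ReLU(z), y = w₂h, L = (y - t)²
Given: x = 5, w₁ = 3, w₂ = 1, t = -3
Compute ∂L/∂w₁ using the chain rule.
∂L/∂w₁ = 180

Forward pass:
z = w₁x = 3×5 = 15
h = ReLU(15) = 15
y = w₂h = 1×15 = 15

Backward pass:
∂L/∂y = 2(y - t) = 2(15 - -3) = 36
∂y/∂h = w₂ = 1
∂h/∂z = 1 (ReLU derivative)
∂z/∂w₁ = x = 5

∂L/∂w₁ = 36 × 1 × 1 × 5 = 180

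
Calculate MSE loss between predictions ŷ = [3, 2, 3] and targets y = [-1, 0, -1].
MSE = 12

MSE = (1/3)((3--1)² + (2-0)² + (3--1)²) = (1/3)(16 + 4 + 16) = 12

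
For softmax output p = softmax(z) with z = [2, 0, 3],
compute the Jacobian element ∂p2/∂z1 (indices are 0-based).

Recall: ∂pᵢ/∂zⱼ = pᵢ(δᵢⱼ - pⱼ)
∂p2/∂z1 = -0.02477

p = softmax(z) = [0.2595, 0.03512, 0.7054]
p2 = 0.7054, p1 = 0.03512

∂p2/∂z1 = -p2 × p1 = -0.7054 × 0.03512 = -0.02477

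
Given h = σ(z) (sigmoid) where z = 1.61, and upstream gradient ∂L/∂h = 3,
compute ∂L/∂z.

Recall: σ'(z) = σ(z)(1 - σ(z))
∂L/∂z = 0.4165

σ(1.61) = 0.8334
σ'(1.61) = σ(1.61)(1 - σ(1.61)) = 0.8334 × 0.1666 = 0.1388
∂L/∂z = ∂L/∂h · σ'(z) = 3 × 0.1388 = 0.4165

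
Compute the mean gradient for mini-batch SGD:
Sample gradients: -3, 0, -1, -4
Average gradient = -2

Average = (1/4)(-3 + 0 + -1 + -4) = -8/4 = -2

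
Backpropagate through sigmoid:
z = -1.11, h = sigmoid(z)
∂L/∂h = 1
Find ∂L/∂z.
∂L/∂z = 0.1864

σ(-1.11) = 0.2479
σ'(-1.11) = σ(-1.11)(1 - σ(-1.11)) = 0.2479 × 0.7521 = 0.1864
∂L/∂z = ∂L/∂h · σ'(z) = 1 × 0.1864 = 0.1864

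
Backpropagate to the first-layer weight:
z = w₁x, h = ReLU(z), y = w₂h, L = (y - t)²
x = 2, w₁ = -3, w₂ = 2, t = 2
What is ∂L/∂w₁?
∂L/∂w₁ = 0

Forward pass:
z = w₁x = -3×2 = -6
h = ReLU(-6) = 0
y = w₂h = 2×0 = 0

Backward pass:
∂L/∂y = 2(y - t) = 2(0 - 2) = -4
∂y/∂h = w₂ = 2
∂h/∂z = 0 (ReLU derivative)
∂z/∂w₁ = x = 2

∂L/∂w₁ = -4 × 2 × 0 × 2 = 0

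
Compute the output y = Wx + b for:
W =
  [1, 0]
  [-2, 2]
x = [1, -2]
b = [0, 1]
y = [1, -5]

Wx = [1×1 + 0×-2, -2×1 + 2×-2]
   = [1, -6]
y = Wx + b = [1 + 0, -6 + 1] = [1, -5]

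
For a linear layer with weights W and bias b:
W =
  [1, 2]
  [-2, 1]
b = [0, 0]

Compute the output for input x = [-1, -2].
y = [-5, 0]

Wx = [1×-1 + 2×-2, -2×-1 + 1×-2]
   = [-5, 0]
y = Wx + b = [-5 + 0, 0 + 0] = [-5, 0]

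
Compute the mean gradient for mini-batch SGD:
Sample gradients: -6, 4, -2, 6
Average gradient = 0.5

Average = (1/4)(-6 + 4 + -2 + 6) = 2/4 = 0.5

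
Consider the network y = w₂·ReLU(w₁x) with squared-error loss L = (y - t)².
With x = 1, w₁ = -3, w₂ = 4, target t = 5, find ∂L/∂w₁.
∂L/∂w₁ = 0

Forward pass:
z = w₁x = -3×1 = -3
h = ReLU(-3) = 0
y = w₂h = 4×0 = 0

Backward pass:
∂L/∂y = 2(y - t) = 2(0 - 5) = -10
∂y/∂h = w₂ = 4
∂h/∂z = 0 (ReLU derivative)
∂z/∂w₁ = x = 1

∂L/∂w₁ = -10 × 4 × 0 × 1 = 0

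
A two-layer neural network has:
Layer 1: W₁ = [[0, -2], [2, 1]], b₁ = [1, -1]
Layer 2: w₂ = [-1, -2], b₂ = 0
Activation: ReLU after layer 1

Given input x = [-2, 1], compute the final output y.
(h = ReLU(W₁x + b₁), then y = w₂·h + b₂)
y = 0

Layer 1 pre-activation: z₁ = [-1, -4]
After ReLU: h = [0, 0]
Layer 2 output: y = -1×0 + -2×0 + 0 = 0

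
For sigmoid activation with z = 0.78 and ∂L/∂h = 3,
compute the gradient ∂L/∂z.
∂L/∂z = 0.6466

σ(0.78) = 0.6857
σ'(0.78) = σ(0.78)(1 - σ(0.78)) = 0.6857 × 0.3143 = 0.2155
∂L/∂z = ∂L/∂h · σ'(z) = 3 × 0.2155 = 0.6466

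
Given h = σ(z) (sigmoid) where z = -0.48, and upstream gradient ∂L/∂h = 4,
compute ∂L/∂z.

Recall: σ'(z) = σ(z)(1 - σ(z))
∂L/∂z = 0.9445

σ(-0.48) = 0.3823
σ'(-0.48) = σ(-0.48)(1 - σ(-0.48)) = 0.3823 × 0.6177 = 0.2361
∂L/∂z = ∂L/∂h · σ'(z) = 4 × 0.2361 = 0.9445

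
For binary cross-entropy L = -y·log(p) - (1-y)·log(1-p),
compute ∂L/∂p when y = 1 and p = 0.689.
∂L/∂p = -1.451

∂L/∂p = -y/p + (1-y)/(1-p) = -1/0.689 + 0 = -1.451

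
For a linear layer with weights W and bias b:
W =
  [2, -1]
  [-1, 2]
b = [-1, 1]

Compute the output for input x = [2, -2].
y = [5, -5]

Wx = [2×2 + -1×-2, -1×2 + 2×-2]
   = [6, -6]
y = Wx + b = [6 + -1, -6 + 1] = [5, -5]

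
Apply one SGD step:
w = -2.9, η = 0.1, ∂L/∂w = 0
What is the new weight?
w_new = -2.9

w_new = w - η·∂L/∂w = -2.9 - 0.1×(0) = -2.9 - (0) = -2.9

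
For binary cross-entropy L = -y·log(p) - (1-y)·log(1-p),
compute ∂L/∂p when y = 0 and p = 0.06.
∂L/∂p = 1.064

∂L/∂p = -y/p + (1-y)/(1-p) = 0 + 1/0.94 = 1.064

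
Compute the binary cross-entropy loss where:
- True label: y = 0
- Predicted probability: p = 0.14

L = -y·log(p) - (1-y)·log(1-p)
L = 0.1508

L = -0·log(0.14) - 1·log(0.86) = -log(0.86) = 0.1508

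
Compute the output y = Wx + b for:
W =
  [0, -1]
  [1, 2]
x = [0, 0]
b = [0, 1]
y = [0, 1]

Wx = [0×0 + -1×0, 1×0 + 2×0]
   = [0, 0]
y = Wx + b = [0 + 0, 0 + 1] = [0, 1]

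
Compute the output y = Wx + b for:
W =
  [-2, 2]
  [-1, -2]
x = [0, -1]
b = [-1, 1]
y = [-3, 3]

Wx = [-2×0 + 2×-1, -1×0 + -2×-1]
   = [-2, 2]
y = Wx + b = [-2 + -1, 2 + 1] = [-3, 3]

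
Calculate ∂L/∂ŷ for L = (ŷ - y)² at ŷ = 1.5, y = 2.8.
∂L/∂ŷ = -2.6

∂L/∂ŷ = 2(ŷ - y) = 2(1.5 - 2.8) = 2(-1.3) = -2.6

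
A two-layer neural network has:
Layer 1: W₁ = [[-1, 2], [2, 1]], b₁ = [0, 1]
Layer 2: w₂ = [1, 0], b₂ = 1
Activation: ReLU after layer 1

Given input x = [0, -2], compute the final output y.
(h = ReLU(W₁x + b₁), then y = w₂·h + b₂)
y = 1

Layer 1 pre-activation: z₁ = [-4, -1]
After ReLU: h = [0, 0]
Layer 2 output: y = 1×0 + 0×0 + 1 = 1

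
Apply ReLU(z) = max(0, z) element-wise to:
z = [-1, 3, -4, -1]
h = [0, 3, 0, 0]

ReLU applied element-wise: max(0,-1)=0, max(0,3)=3, max(0,-4)=0, max(0,-1)=0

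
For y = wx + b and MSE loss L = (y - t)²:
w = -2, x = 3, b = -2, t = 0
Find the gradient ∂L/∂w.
∂L/∂w = -48

y = wx + b = (-2)(3) + -2 = -8
∂L/∂y = 2(y - t) = 2(-8 - 0) = -16
∂y/∂w = x = 3
∂L/∂w = ∂L/∂y · ∂y/∂w = -16 × 3 = -48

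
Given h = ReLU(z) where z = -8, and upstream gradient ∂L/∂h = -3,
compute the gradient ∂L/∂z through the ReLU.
∂L/∂z = 0

h = ReLU(-8) = 0
Since z < 0: ∂h/∂z = 0
∂L/∂z = ∂L/∂h · ∂h/∂z = -3 × 0 = 0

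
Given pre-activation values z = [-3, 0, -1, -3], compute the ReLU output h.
h = [0, 0, 0, 0]

ReLU applied element-wise: max(0,-3)=0, max(0,0)=0, max(0,-1)=0, max(0,-3)=0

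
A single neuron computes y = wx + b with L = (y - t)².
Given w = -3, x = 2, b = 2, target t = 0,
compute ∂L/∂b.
∂L/∂b = -8

y = wx + b = (-3)(2) + 2 = -4
∂L/∂y = 2(y - t) = 2(-4 - 0) = -8
∂y/∂b = 1
∂L/∂b = ∂L/∂y · ∂y/∂b = -8 × 1 = -8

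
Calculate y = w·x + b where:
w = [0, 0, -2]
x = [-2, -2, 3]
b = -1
y = -7

y = (0)(-2) + (0)(-2) + (-2)(3) + -1 = -7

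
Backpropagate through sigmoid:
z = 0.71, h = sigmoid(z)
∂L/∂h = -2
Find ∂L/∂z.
∂L/∂z = -0.4419

σ(0.71) = 0.6704
σ'(0.71) = σ(0.71)(1 - σ(0.71)) = 0.6704 × 0.3296 = 0.221
∂L/∂z = ∂L/∂h · σ'(z) = -2 × 0.221 = -0.4419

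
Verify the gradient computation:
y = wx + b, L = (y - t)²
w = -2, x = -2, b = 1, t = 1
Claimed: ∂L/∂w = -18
Incorrect

y = (-2)(-2) + 1 = 5
∂L/∂y = 2(y - t) = 2(5 - 1) = 8
∂y/∂w = x = -2
∂L/∂w = 8 × -2 = -16

Claimed value: -18
Incorrect: The correct gradient is -16.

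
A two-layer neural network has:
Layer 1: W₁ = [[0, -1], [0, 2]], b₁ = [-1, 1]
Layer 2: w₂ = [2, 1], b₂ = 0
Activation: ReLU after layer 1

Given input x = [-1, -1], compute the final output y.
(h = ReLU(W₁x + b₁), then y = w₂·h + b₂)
y = 0

Layer 1 pre-activation: z₁ = [0, -1]
After ReLU: h = [0, 0]
Layer 2 output: y = 2×0 + 1×0 + 0 = 0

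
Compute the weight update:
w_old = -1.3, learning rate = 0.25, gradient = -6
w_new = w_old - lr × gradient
w_new = 0.2

w_new = w - η·∂L/∂w = -1.3 - 0.25×(-6) = -1.3 - (-1.5) = 0.2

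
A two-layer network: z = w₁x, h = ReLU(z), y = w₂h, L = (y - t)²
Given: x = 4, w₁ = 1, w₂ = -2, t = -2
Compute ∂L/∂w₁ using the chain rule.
∂L/∂w₁ = 96

Forward pass:
z = w₁x = 1×4 = 4
h = ReLU(4) = 4
y = w₂h = -2×4 = -8

Backward pass:
∂L/∂y = 2(y - t) = 2(-8 - -2) = -12
∂y/∂h = w₂ = -2
∂h/∂z = 1 (ReLU derivative)
∂z/∂w₁ = x = 4

∂L/∂w₁ = -12 × -2 × 1 × 4 = 96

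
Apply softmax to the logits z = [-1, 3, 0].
p = [0.0171, 0.9362, 0.0466]

exp(z) = [0.3679, 20.09, 1]
Sum = 21.45
p = [0.0171, 0.9362, 0.0466]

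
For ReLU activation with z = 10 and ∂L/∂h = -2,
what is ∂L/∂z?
∂L/∂z = -2

h = ReLU(10) = 10
Since z > 0: ∂h/∂z = 1
∂L/∂z = ∂L/∂h · ∂h/∂z = -2 × 1 = -2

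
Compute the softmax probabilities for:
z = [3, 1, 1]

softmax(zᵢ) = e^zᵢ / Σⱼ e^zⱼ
p = [0.787, 0.1065, 0.1065]

exp(z) = [20.09, 2.718, 2.718]
Sum = 25.52
p = [0.787, 0.1065, 0.1065]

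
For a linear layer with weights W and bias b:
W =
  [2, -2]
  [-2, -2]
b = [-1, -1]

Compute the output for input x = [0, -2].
y = [3, 3]

Wx = [2×0 + -2×-2, -2×0 + -2×-2]
   = [4, 4]
y = Wx + b = [4 + -1, 4 + -1] = [3, 3]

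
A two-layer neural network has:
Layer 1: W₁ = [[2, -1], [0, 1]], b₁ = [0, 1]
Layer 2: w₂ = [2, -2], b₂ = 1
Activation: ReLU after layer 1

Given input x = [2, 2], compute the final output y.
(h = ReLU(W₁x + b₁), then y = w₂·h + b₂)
y = -1

Layer 1 pre-activation: z₁ = [2, 3]
After ReLU: h = [2, 3]
Layer 2 output: y = 2×2 + -2×3 + 1 = -1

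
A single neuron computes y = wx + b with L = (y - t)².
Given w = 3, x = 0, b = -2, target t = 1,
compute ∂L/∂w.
∂L/∂w = 0

y = wx + b = (3)(0) + -2 = -2
∂L/∂y = 2(y - t) = 2(-2 - 1) = -6
∂y/∂w = x = 0
∂L/∂w = ∂L/∂y · ∂y/∂w = -6 × 0 = 0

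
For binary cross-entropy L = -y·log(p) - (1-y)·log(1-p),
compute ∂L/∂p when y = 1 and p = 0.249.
∂L/∂p = -4.016

∂L/∂p = -y/p + (1-y)/(1-p) = -1/0.249 + 0 = -4.016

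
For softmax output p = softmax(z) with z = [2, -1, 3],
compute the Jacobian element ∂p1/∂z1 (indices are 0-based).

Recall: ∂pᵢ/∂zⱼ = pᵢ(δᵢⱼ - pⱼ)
∂p1/∂z1 = 0.01304

p = softmax(z) = [0.2654, 0.01321, 0.7214]
p1 = 0.01321

∂p1/∂z1 = p1(1 - p1) = 0.01321 × (1 - 0.01321) = 0.01304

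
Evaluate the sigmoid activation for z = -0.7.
0.3318

sigmoid(-0.7) = 1/(1 + e^(0.7)) = 1/(1 + 2.014) = 0.3318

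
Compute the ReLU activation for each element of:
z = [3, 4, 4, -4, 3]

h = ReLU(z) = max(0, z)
h = [3, 4, 4, 0, 3]

ReLU applied element-wise: max(0,3)=3, max(0,4)=4, max(0,4)=4, max(0,-4)=0, max(0,3)=3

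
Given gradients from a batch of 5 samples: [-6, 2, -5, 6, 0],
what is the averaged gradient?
Average gradient = -0.6

Average = (1/5)(-6 + 2 + -5 + 6 + 0) = -3/5 = -0.6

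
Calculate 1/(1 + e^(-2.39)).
0.9161

sigmoid(2.39) = 1/(1 + e^(-2.39)) = 1/(1 + 0.09163) = 0.9161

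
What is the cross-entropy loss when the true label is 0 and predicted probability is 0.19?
L = 0.2107

L = -0·log(0.19) - 1·log(0.81) = -log(0.81) = 0.2107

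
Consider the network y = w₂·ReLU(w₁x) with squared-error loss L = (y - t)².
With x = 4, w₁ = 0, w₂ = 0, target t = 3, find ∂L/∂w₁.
∂L/∂w₁ = 0

Forward pass:
z = w₁x = 0×4 = 0
h = ReLU(0) = 0
y = w₂h = 0×0 = 0

Backward pass:
∂L/∂y = 2(y - t) = 2(0 - 3) = -6
∂y/∂h = w₂ = 0
∂h/∂z = 0 (ReLU derivative)
∂z/∂w₁ = x = 4

∂L/∂w₁ = -6 × 0 × 0 × 4 = 0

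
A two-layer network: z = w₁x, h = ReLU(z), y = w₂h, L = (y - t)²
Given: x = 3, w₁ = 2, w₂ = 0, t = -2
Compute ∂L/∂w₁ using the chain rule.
∂L/∂w₁ = 0

Forward pass:
z = w₁x = 2×3 = 6
h = ReLU(6) = 6
y = w₂h = 0×6 = 0

Backward pass:
∂L/∂y = 2(y - t) = 2(0 - -2) = 4
∂y/∂h = w₂ = 0
∂h/∂z = 1 (ReLU derivative)
∂z/∂w₁ = x = 3

∂L/∂w₁ = 4 × 0 × 1 × 3 = 0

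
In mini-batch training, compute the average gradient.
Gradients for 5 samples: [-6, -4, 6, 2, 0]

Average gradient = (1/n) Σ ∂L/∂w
Average gradient = -0.4

Average = (1/5)(-6 + -4 + 6 + 2 + 0) = -2/5 = -0.4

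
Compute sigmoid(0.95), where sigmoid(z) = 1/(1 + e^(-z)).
0.7211

sigmoid(0.95) = 1/(1 + e^(-0.95)) = 1/(1 + 0.3867) = 0.7211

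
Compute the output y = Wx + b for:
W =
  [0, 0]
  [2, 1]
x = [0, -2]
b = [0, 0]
y = [0, -2]

Wx = [0×0 + 0×-2, 2×0 + 1×-2]
   = [0, -2]
y = Wx + b = [0 + 0, -2 + 0] = [0, -2]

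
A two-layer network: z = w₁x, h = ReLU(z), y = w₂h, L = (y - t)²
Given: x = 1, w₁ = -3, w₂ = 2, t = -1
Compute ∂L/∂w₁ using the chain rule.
∂L/∂w₁ = 0

Forward pass:
z = w₁x = -3×1 = -3
h = ReLU(-3) = 0
y = w₂h = 2×0 = 0

Backward pass:
∂L/∂y = 2(y - t) = 2(0 - -1) = 2
∂y/∂h = w₂ = 2
∂h/∂z = 0 (ReLU derivative)
∂z/∂w₁ = x = 1

∂L/∂w₁ = 2 × 2 × 0 × 1 = 0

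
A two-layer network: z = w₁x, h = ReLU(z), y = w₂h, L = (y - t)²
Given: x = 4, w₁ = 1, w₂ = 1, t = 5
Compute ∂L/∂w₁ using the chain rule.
∂L/∂w₁ = -8

Forward pass:
z = w₁x = 1×4 = 4
h = ReLU(4) = 4
y = w₂h = 1×4 = 4

Backward pass:
∂L/∂y = 2(y - t) = 2(4 - 5) = -2
∂y/∂h = w₂ = 1
∂h/∂z = 1 (ReLU derivative)
∂z/∂w₁ = x = 4

∂L/∂w₁ = -2 × 1 × 1 × 4 = -8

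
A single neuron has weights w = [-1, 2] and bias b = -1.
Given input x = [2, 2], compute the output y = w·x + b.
y = 1

y = (-1)(2) + (2)(2) + -1 = 1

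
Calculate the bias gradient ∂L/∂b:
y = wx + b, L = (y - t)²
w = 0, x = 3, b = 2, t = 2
∂L/∂b = 0

y = wx + b = (0)(3) + 2 = 2
∂L/∂y = 2(y - t) = 2(2 - 2) = 0
∂y/∂b = 1
∂L/∂b = ∂L/∂y · ∂y/∂b = 0 × 1 = 0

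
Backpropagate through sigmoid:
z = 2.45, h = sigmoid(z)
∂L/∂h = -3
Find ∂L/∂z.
∂L/∂z = -0.2194

σ(2.45) = 0.9206
σ'(2.45) = σ(2.45)(1 - σ(2.45)) = 0.9206 × 0.07944 = 0.07313
∂L/∂z = ∂L/∂h · σ'(z) = -3 × 0.07313 = -0.2194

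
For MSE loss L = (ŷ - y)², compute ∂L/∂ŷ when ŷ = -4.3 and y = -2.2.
∂L/∂ŷ = -4.2

∂L/∂ŷ = 2(ŷ - y) = 2(-4.3 - -2.2) = 2(-2.1) = -4.2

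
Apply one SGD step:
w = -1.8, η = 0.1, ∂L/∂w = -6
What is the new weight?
w_new = -1.2

w_new = w - η·∂L/∂w = -1.8 - 0.1×(-6) = -1.8 - (-0.6) = -1.2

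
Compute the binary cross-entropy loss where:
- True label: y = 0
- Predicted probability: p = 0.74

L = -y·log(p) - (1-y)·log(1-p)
L = 1.347

L = -0·log(0.74) - 1·log(0.26) = -log(0.26) = 1.347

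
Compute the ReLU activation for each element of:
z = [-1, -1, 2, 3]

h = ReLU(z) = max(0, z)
h = [0, 0, 2, 3]

ReLU applied element-wise: max(0,-1)=0, max(0,-1)=0, max(0,2)=2, max(0,3)=3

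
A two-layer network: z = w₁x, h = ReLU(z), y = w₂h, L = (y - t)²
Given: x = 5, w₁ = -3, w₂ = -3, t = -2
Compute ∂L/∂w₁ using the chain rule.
∂L/∂w₁ = 0

Forward pass:
z = w₁x = -3×5 = -15
h = ReLU(-15) = 0
y = w₂h = -3×0 = 0

Backward pass:
∂L/∂y = 2(y - t) = 2(0 - -2) = 4
∂y/∂h = w₂ = -3
∂h/∂z = 0 (ReLU derivative)
∂z/∂w₁ = x = 5

∂L/∂w₁ = 4 × -3 × 0 × 5 = 0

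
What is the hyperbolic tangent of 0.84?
0.6858

tanh(0.84) = (e^(0.84) - e^(-0.84))/(e^(0.84) + e^(-0.84)) = 0.6858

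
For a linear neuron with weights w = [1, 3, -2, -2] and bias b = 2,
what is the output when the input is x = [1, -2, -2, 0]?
y = 1

y = (1)(1) + (3)(-2) + (-2)(-2) + (-2)(0) + 2 = 1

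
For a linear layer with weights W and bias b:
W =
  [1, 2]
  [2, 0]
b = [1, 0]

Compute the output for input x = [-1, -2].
y = [-4, -2]

Wx = [1×-1 + 2×-2, 2×-1 + 0×-2]
   = [-5, -2]
y = Wx + b = [-5 + 1, -2 + 0] = [-4, -2]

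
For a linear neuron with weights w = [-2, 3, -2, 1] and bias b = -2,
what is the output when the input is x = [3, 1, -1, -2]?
y = -5

y = (-2)(3) + (3)(1) + (-2)(-1) + (1)(-2) + -2 = -5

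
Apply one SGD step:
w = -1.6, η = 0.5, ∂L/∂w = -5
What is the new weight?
w_new = 0.9

w_new = w - η·∂L/∂w = -1.6 - 0.5×(-5) = -1.6 - (-2.5) = 0.9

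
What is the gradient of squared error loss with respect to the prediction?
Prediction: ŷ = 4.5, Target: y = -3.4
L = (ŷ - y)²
∂L/∂ŷ = 15.8

∂L/∂ŷ = 2(ŷ - y) = 2(4.5 - -3.4) = 2(7.9) = 15.8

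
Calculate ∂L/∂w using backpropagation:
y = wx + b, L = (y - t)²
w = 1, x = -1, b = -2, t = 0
∂L/∂w = 6

y = wx + b = (1)(-1) + -2 = -3
∂L/∂y = 2(y - t) = 2(-3 - 0) = -6
∂y/∂w = x = -1
∂L/∂w = ∂L/∂y · ∂y/∂w = -6 × -1 = 6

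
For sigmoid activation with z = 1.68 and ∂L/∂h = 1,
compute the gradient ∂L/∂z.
∂L/∂z = 0.1324

σ(1.68) = 0.8429
σ'(1.68) = σ(1.68)(1 - σ(1.68)) = 0.8429 × 0.1571 = 0.1324
∂L/∂z = ∂L/∂h · σ'(z) = 1 × 0.1324 = 0.1324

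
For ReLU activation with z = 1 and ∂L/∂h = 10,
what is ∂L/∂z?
∂L/∂z = 10

h = ReLU(1) = 1
Since z > 0: ∂h/∂z = 1
∂L/∂z = ∂L/∂h · ∂h/∂z = 10 × 1 = 10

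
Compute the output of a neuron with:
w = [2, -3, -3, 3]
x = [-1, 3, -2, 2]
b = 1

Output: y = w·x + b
y = 2

y = (2)(-1) + (-3)(3) + (-3)(-2) + (3)(2) + 1 = 2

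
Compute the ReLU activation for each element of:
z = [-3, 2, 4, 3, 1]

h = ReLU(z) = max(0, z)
h = [0, 2, 4, 3, 1]

ReLU applied element-wise: max(0,-3)=0, max(0,2)=2, max(0,4)=4, max(0,3)=3, max(0,1)=1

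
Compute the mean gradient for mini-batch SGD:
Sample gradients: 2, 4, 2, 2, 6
Average gradient = 3.2

Average = (1/5)(2 + 4 + 2 + 2 + 6) = 16/5 = 3.2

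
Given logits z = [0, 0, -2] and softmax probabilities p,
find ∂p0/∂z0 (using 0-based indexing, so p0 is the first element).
∂p0/∂z0 = 0.249

p = softmax(z) = [0.4683, 0.4683, 0.06338]
p0 = 0.4683

∂p0/∂z0 = p0(1 - p0) = 0.4683 × (1 - 0.4683) = 0.249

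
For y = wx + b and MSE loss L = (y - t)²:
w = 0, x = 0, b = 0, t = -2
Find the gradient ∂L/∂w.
∂L/∂w = 0

y = wx + b = (0)(0) + 0 = 0
∂L/∂y = 2(y - t) = 2(0 - -2) = 4
∂y/∂w = x = 0
∂L/∂w = ∂L/∂y · ∂y/∂w = 4 × 0 = 0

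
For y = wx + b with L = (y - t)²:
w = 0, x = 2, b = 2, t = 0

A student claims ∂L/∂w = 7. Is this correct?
Incorrect

y = (0)(2) + 2 = 2
∂L/∂y = 2(y - t) = 2(2 - 0) = 4
∂y/∂w = x = 2
∂L/∂w = 4 × 2 = 8

Claimed value: 7
Incorrect: The correct gradient is 8.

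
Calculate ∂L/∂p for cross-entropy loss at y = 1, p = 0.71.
∂L/∂p = -1.408

∂L/∂p = -y/p + (1-y)/(1-p) = -1/0.71 + 0 = -1.408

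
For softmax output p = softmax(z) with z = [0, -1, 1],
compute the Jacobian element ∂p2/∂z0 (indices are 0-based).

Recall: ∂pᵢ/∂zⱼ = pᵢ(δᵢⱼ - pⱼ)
∂p2/∂z0 = -0.1628

p = softmax(z) = [0.2447, 0.09003, 0.6652]
p2 = 0.6652, p0 = 0.2447

∂p2/∂z0 = -p2 × p0 = -0.6652 × 0.2447 = -0.1628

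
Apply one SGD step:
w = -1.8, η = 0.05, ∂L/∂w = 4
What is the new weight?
w_new = -2

w_new = w - η·∂L/∂w = -1.8 - 0.05×(4) = -1.8 - (0.2) = -2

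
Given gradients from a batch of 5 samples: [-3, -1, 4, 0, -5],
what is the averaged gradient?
Average gradient = -1

Average = (1/5)(-3 + -1 + 4 + 0 + -5) = -5/5 = -1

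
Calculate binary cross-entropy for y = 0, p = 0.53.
L = 0.755

L = -0·log(0.53) - 1·log(0.47) = -log(0.47) = 0.755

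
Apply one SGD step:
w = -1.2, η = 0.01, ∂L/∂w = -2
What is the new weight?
w_new = -1.18

w_new = w - η·∂L/∂w = -1.2 - 0.01×(-2) = -1.2 - (-0.02) = -1.18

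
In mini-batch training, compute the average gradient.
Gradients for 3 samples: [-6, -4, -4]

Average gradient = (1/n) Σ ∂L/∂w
Average gradient = -4.667

Average = (1/3)(-6 + -4 + -4) = -14/3 = -4.667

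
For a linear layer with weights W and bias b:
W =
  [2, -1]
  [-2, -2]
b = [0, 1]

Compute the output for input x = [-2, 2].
y = [-6, 1]

Wx = [2×-2 + -1×2, -2×-2 + -2×2]
   = [-6, 0]
y = Wx + b = [-6 + 0, 0 + 1] = [-6, 1]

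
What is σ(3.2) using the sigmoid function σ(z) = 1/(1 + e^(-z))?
0.9608

sigmoid(3.2) = 1/(1 + e^(-3.2)) = 1/(1 + 0.04076) = 0.9608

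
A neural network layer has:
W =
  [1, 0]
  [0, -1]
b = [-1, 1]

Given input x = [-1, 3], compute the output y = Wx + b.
y = [-2, -2]

Wx = [1×-1 + 0×3, 0×-1 + -1×3]
   = [-1, -3]
y = Wx + b = [-1 + -1, -3 + 1] = [-2, -2]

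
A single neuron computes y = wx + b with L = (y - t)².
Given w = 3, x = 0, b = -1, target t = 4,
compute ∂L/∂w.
∂L/∂w = 0

y = wx + b = (3)(0) + -1 = -1
∂L/∂y = 2(y - t) = 2(-1 - 4) = -10
∂y/∂w = x = 0
∂L/∂w = ∂L/∂y · ∂y/∂w = -10 × 0 = 0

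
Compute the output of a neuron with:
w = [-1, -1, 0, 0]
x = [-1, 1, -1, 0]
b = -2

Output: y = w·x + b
y = -2

y = (-1)(-1) + (-1)(1) + (0)(-1) + (0)(0) + -2 = -2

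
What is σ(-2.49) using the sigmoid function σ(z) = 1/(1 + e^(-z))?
0.07656

sigmoid(-2.49) = 1/(1 + e^(2.49)) = 1/(1 + 12.06) = 0.07656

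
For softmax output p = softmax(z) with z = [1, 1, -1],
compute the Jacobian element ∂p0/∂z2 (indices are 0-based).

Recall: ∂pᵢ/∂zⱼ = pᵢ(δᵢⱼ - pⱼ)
∂p0/∂z2 = -0.02968

p = softmax(z) = [0.4683, 0.4683, 0.06338]
p0 = 0.4683, p2 = 0.06338

∂p0/∂z2 = -p0 × p2 = -0.4683 × 0.06338 = -0.02968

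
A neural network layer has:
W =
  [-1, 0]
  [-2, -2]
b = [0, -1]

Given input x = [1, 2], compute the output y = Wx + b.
y = [-1, -7]

Wx = [-1×1 + 0×2, -2×1 + -2×2]
   = [-1, -6]
y = Wx + b = [-1 + 0, -6 + -1] = [-1, -7]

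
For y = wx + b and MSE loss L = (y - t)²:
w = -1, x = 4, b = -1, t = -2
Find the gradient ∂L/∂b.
∂L/∂b = -6

y = wx + b = (-1)(4) + -1 = -5
∂L/∂y = 2(y - t) = 2(-5 - -2) = -6
∂y/∂b = 1
∂L/∂b = ∂L/∂y · ∂y/∂b = -6 × 1 = -6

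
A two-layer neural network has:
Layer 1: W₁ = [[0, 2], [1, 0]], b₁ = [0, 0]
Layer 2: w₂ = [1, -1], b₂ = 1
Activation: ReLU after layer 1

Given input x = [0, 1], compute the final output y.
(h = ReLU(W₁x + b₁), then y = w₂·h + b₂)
y = 3

Layer 1 pre-activation: z₁ = [2, 0]
After ReLU: h = [2, 0]
Layer 2 output: y = 1×2 + -1×0 + 1 = 3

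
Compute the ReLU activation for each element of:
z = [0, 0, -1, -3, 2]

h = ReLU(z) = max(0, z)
h = [0, 0, 0, 0, 2]

ReLU applied element-wise: max(0,0)=0, max(0,0)=0, max(0,-1)=0, max(0,-3)=0, max(0,2)=2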